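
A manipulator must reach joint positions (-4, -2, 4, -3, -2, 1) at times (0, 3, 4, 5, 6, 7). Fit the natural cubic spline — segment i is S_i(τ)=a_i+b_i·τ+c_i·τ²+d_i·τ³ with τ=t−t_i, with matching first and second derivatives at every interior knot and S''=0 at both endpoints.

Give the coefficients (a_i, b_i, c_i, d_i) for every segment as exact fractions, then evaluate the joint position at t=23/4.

  seg 0: a=-4 b=-3847/1299 c=0 d=1571/3897
  seg 1: a=-2 b=10292/1299 c=1571/433 d=-7211/1299
  seg 2: a=4 b=-1915/1299 c=-5640/433 d=9742/1299
  seg 3: a=-3 b=-6529/1299 c=4102/433 d=-4478/1299
  seg 4: a=-2 b=4649/1299 c=-376/433 d=376/1299
S(23/4) = -40115/13856

Δ: Δ0=2/3, Δ1=6, Δ2=-7, Δ3=1, Δ4=3
row 1: diag=8, rhs=32; c'=1/8, d'=4
row 2: denom=4−1·1/8=31/8; d'=(-78−1·4)/(31/8)=-656/31
row 3: denom=4−1·8/31=116/31; d'=(48−1·-656/31)/(116/31)=536/29
row 4: denom=4−1·31/116=433/116; d'=(12−1·536/29)/(433/116)=-752/433
back: M4=-752/433
back: M3=536/29−31/116·-752/433=8204/433
back: M2=-656/31−8/31·8204/433=-11280/433
back: M1=4−1/8·-11280/433=3142/433
M: M0=0, M1=3142/433, M2=-11280/433, M3=8204/433, M4=-752/433, M5=0
seg 0: a=-4, c=M0/2=0, d=(M1−M0)/(6·3)=1571/3897, b=Δ0−h0·(2M0+M1)/6=-3847/1299
seg 1: a=-2, c=M1/2=1571/433, d=(M2−M1)/(6·1)=-7211/1299, b=Δ1−h1·(2M1+M2)/6=10292/1299
seg 2: a=4, c=M2/2=-5640/433, d=(M3−M2)/(6·1)=9742/1299, b=Δ2−h2·(2M2+M3)/6=-1915/1299
seg 3: a=-3, c=M3/2=4102/433, d=(M4−M3)/(6·1)=-4478/1299, b=Δ3−h3·(2M3+M4)/6=-6529/1299
seg 4: a=-2, c=M4/2=-376/433, d=(M5−M4)/(6·1)=376/1299, b=Δ4−h4·(2M4+M5)/6=4649/1299
t_q=23/4 → seg 3, τ=3/4; S=-3+-6529/1299·τ+4102/433·τ²+-4478/1299·τ³=-40115/13856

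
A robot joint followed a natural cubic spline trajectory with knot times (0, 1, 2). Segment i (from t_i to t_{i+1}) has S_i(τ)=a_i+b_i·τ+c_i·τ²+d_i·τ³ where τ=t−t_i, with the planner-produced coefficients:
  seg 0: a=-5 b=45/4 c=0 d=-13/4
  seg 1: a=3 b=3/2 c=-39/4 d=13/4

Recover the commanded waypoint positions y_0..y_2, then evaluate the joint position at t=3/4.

y_0=-5 y_1=3 y_2=-2
S(3/4) = 529/256

y_0 = S_0(0) = a_0 = -5
y_1 = S_1(0) = a_1 = 3
y_2 = S_1(1) = -2
t_q=3/4 is in segment 0 (τ=3/4); S_0(τ)=529/256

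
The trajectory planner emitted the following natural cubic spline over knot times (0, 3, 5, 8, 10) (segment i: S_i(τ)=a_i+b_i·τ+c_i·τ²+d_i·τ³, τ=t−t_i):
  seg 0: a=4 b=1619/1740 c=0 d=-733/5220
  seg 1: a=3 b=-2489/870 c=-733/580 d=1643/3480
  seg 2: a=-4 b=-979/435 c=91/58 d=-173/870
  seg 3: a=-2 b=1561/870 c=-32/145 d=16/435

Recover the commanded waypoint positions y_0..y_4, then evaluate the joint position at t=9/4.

y_0 = S_0(0) = a_0 = 4
y_1 = S_1(0) = a_1 = 3
y_2 = S_2(0) = a_2 = -4
y_3 = S_3(0) = a_3 = -2
y_4 = S_3(2) = 1
t_q=9/4 is in segment 0 (τ=9/4); S_0(τ)=166819/37120

y_0=4 y_1=3 y_2=-4 y_3=-2 y_4=1
S(9/4) = 166819/37120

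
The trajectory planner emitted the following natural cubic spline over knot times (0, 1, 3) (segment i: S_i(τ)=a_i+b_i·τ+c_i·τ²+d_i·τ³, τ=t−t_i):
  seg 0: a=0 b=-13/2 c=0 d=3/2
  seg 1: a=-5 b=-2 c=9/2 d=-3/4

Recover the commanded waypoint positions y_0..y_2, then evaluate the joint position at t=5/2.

y_0=0 y_1=-5 y_2=3
S(5/2) = -13/32

y_0 = S_0(0) = a_0 = 0
y_1 = S_1(0) = a_1 = -5
y_2 = S_1(2) = 3
t_q=5/2 is in segment 1 (τ=3/2); S_1(τ)=-13/32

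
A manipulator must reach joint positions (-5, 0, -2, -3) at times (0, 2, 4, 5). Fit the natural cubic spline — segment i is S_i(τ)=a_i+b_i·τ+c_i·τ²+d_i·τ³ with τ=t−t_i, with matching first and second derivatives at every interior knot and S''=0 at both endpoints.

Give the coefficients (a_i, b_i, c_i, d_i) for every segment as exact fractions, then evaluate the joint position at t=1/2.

  seg 0: a=-5 b=38/11 c=0 d=-21/88
  seg 1: a=0 b=13/22 c=-63/44 d=7/22
  seg 2: a=-2 b=-29/22 c=21/44 d=-7/44
S(1/2) = -2325/704

Δ: Δ0=5/2, Δ1=-1, Δ2=-1
row 1: diag=8, rhs=-21; c'=1/4, d'=-21/8
row 2: denom=6−2·1/4=11/2; d'=(0−2·-21/8)/(11/2)=21/22
back: M2=21/22
back: M1=-21/8−1/4·21/22=-63/22
M: M0=0, M1=-63/22, M2=21/22, M3=0
seg 0: a=-5, c=M0/2=0, d=(M1−M0)/(6·2)=-21/88, b=Δ0−h0·(2M0+M1)/6=38/11
seg 1: a=0, c=M1/2=-63/44, d=(M2−M1)/(6·2)=7/22, b=Δ1−h1·(2M1+M2)/6=13/22
seg 2: a=-2, c=M2/2=21/44, d=(M3−M2)/(6·1)=-7/44, b=Δ2−h2·(2M2+M3)/6=-29/22
t_q=1/2 → seg 0, τ=1/2; S=-5+38/11·τ+0·τ²+-21/88·τ³=-2325/704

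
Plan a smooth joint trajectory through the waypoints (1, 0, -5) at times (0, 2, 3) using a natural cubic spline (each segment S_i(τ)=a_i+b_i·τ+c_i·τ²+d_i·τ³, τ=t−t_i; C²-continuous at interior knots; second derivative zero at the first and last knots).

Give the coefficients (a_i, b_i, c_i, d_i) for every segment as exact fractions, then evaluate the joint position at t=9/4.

  seg 0: a=1 b=1 c=0 d=-3/8
  seg 1: a=0 b=-7/2 c=-9/4 d=3/4
S(9/4) = -257/256

Δ: Δ0=-1/2, Δ1=-5
row 1: diag=6, rhs=-27; c'=1/6, d'=-9/2
back: M1=-9/2
M: M0=0, M1=-9/2, M2=0
seg 0: a=1, c=M0/2=0, d=(M1−M0)/(6·2)=-3/8, b=Δ0−h0·(2M0+M1)/6=1
seg 1: a=0, c=M1/2=-9/4, d=(M2−M1)/(6·1)=3/4, b=Δ1−h1·(2M1+M2)/6=-7/2
t_q=9/4 → seg 1, τ=1/4; S=0+-7/2·τ+-9/4·τ²+3/4·τ³=-257/256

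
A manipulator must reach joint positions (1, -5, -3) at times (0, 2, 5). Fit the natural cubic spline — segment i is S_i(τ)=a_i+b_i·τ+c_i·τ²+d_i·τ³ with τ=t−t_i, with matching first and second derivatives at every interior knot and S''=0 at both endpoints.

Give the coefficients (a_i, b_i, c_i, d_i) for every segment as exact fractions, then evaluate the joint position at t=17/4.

Δ: Δ0=-3, Δ1=2/3
row 1: diag=10, rhs=22; c'=3/10, d'=11/5
back: M1=11/5
M: M0=0, M1=11/5, M2=0
seg 0: a=1, c=M0/2=0, d=(M1−M0)/(6·2)=11/60, b=Δ0−h0·(2M0+M1)/6=-56/15
seg 1: a=-5, c=M1/2=11/10, d=(M2−M1)/(6·3)=-11/90, b=Δ1−h1·(2M1+M2)/6=-23/15
t_q=17/4 → seg 1, τ=9/4; S=-5+-23/15·τ+11/10·τ²+-11/90·τ³=-547/128

  seg 0: a=1 b=-56/15 c=0 d=11/60
  seg 1: a=-5 b=-23/15 c=11/10 d=-11/90
S(17/4) = -547/128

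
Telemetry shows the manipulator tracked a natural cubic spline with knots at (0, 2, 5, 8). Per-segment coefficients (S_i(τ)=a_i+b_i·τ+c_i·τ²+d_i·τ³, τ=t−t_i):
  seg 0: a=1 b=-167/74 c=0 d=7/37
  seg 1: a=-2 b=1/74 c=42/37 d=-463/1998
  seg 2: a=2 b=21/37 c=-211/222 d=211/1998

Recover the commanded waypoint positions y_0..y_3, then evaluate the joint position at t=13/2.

y_0 = S_0(0) = a_0 = 1
y_1 = S_1(0) = a_1 = -2
y_2 = S_2(0) = a_2 = 2
y_3 = S_2(3) = -2
t_q=13/2 is in segment 2 (τ=3/2); S_2(τ)=633/592

y_0=1 y_1=-2 y_2=2 y_3=-2
S(13/2) = 633/592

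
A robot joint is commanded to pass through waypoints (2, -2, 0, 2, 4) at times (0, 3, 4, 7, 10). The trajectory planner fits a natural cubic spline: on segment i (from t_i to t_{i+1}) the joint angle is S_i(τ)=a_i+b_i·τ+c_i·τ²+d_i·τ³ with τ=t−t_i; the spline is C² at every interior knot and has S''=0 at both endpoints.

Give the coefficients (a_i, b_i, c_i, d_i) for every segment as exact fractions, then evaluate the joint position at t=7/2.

  seg 0: a=2 b=-305/114 c=0 d=17/114
  seg 1: a=-2 b=77/57 c=51/38 d=-79/114
  seg 2: a=0 b=223/114 c=-14/19 d=35/342
  seg 3: a=2 b=17/57 c=7/38 d=-7/342
S(7/2) = -327/304

Δ: Δ0=-4/3, Δ1=2, Δ2=2/3, Δ3=2/3
row 1: diag=8, rhs=20; c'=1/8, d'=5/2
row 2: denom=8−1·1/8=63/8; d'=(-8−1·5/2)/(63/8)=-4/3
row 3: denom=12−3·8/21=76/7; d'=(0−3·-4/3)/(76/7)=7/19
back: M3=7/19
back: M2=-4/3−8/21·7/19=-28/19
back: M1=5/2−1/8·-28/19=51/19
M: M0=0, M1=51/19, M2=-28/19, M3=7/19, M4=0
seg 0: a=2, c=M0/2=0, d=(M1−M0)/(6·3)=17/114, b=Δ0−h0·(2M0+M1)/6=-305/114
seg 1: a=-2, c=M1/2=51/38, d=(M2−M1)/(6·1)=-79/114, b=Δ1−h1·(2M1+M2)/6=77/57
seg 2: a=0, c=M2/2=-14/19, d=(M3−M2)/(6·3)=35/342, b=Δ2−h2·(2M2+M3)/6=223/114
seg 3: a=2, c=M3/2=7/38, d=(M4−M3)/(6·3)=-7/342, b=Δ3−h3·(2M3+M4)/6=17/57
t_q=7/2 → seg 1, τ=1/2; S=-2+77/57·τ+51/38·τ²+-79/114·τ³=-327/304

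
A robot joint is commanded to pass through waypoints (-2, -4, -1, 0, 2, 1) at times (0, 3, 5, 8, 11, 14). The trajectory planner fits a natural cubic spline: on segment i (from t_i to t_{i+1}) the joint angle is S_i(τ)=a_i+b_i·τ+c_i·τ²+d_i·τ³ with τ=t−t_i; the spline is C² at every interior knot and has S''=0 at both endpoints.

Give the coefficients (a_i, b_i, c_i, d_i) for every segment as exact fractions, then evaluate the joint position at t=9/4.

Δ: Δ0=-2/3, Δ1=3/2, Δ2=1/3, Δ3=2/3, Δ4=-1/3
row 1: diag=10, rhs=13; c'=1/5, d'=13/10
row 2: denom=10−2·1/5=48/5; d'=(-7−2·13/10)/(48/5)=-1
row 3: denom=12−3·5/16=177/16; d'=(2−3·-1)/(177/16)=80/177
row 4: denom=12−3·16/59=660/59; d'=(-6−3·80/177)/(660/59)=-217/330
back: M4=-217/330
back: M3=80/177−16/59·-217/330=104/165
back: M2=-1−5/16·104/165=-79/66
back: M1=13/10−1/5·-79/66=254/165
M: M0=0, M1=254/165, M2=-79/66, M3=104/165, M4=-217/330, M5=0
seg 0: a=-2, c=M0/2=0, d=(M1−M0)/(6·3)=127/1485, b=Δ0−h0·(2M0+M1)/6=-79/55
seg 1: a=-4, c=M1/2=127/165, d=(M2−M1)/(6·2)=-301/1320, b=Δ1−h1·(2M1+M2)/6=48/55
seg 2: a=-1, c=M2/2=-79/132, d=(M3−M2)/(6·3)=67/660, b=Δ2−h2·(2M2+M3)/6=401/330
seg 3: a=0, c=M3/2=52/165, d=(M4−M3)/(6·3)=-85/1188, b=Δ3−h3·(2M3+M4)/6=241/660
seg 4: a=2, c=M4/2=-217/660, d=(M5−M4)/(6·3)=217/5940, b=Δ4−h4·(2M4+M5)/6=107/330
t_q=9/4 → seg 0, τ=9/4; S=-2+-79/55·τ+0·τ²+127/1485·τ³=-14987/3520

  seg 0: a=-2 b=-79/55 c=0 d=127/1485
  seg 1: a=-4 b=48/55 c=127/165 d=-301/1320
  seg 2: a=-1 b=401/330 c=-79/132 d=67/660
  seg 3: a=0 b=241/660 c=52/165 d=-85/1188
  seg 4: a=2 b=107/330 c=-217/660 d=217/5940
S(9/4) = -14987/3520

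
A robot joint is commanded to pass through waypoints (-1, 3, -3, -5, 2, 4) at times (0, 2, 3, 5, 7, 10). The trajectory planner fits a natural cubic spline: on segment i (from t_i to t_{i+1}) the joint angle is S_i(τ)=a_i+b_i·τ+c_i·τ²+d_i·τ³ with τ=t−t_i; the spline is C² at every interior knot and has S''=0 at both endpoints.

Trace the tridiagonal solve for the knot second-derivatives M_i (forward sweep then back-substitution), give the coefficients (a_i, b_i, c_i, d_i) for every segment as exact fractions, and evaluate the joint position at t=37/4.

  seg 0: a=-1 b=1808/363 c=0 d=-541/726
  seg 1: a=3 b=-1438/363 c=-541/121 d=883/363
  seg 2: a=-3 b=-185/33 c=342/121 d=-95/363
  seg 3: a=-5 b=929/363 c=152/121 d=-1141/2904
  seg 4: a=2 b=2083/726 c=-533/484 d=533/4356
S(37/4) = 132401/30976

Δ: Δ0=2, Δ1=-6, Δ2=-1, Δ3=7/2, Δ4=2/3
row 1: diag=6, rhs=-48; c'=1/6, d'=-8
row 2: denom=6−1·1/6=35/6; d'=(30−1·-8)/(35/6)=228/35
row 3: denom=8−2·12/35=256/35; d'=(27−2·228/35)/(256/35)=489/256
row 4: denom=10−2·35/128=605/64; d'=(-17−2·489/256)/(605/64)=-533/242
back: M4=-533/242
back: M3=489/256−35/128·-533/242=304/121
back: M2=228/35−12/35·304/121=684/121
back: M1=-8−1/6·684/121=-1082/121
M: M0=0, M1=-1082/121, M2=684/121, M3=304/121, M4=-533/242, M5=0
seg 0: a=-1, c=M0/2=0, d=(M1−M0)/(6·2)=-541/726, b=Δ0−h0·(2M0+M1)/6=1808/363
seg 1: a=3, c=M1/2=-541/121, d=(M2−M1)/(6·1)=883/363, b=Δ1−h1·(2M1+M2)/6=-1438/363
seg 2: a=-3, c=M2/2=342/121, d=(M3−M2)/(6·2)=-95/363, b=Δ2−h2·(2M2+M3)/6=-185/33
seg 3: a=-5, c=M3/2=152/121, d=(M4−M3)/(6·2)=-1141/2904, b=Δ3−h3·(2M3+M4)/6=929/363
seg 4: a=2, c=M4/2=-533/484, d=(M5−M4)/(6·3)=533/4356, b=Δ4−h4·(2M4+M5)/6=2083/726
t_q=37/4 → seg 4, τ=9/4; S=2+2083/726·τ+-533/484·τ²+533/4356·τ³=132401/30976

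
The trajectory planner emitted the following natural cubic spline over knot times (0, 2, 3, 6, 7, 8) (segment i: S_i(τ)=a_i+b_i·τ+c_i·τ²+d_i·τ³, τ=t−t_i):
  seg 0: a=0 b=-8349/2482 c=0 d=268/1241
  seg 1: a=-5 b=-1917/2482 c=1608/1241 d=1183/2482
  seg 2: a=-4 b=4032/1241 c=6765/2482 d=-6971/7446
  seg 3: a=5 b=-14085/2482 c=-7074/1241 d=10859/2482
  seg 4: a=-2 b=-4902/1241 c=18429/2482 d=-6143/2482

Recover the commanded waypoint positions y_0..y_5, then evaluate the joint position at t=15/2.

y_0=0 y_1=-5 y_2=-4 y_3=5 y_4=-2 y_5=-1
S(15/2) = -48213/19856

y_0 = S_0(0) = a_0 = 0
y_1 = S_1(0) = a_1 = -5
y_2 = S_2(0) = a_2 = -4
y_3 = S_3(0) = a_3 = 5
y_4 = S_4(0) = a_4 = -2
y_5 = S_4(1) = -1
t_q=15/2 is in segment 4 (τ=1/2); S_4(τ)=-48213/19856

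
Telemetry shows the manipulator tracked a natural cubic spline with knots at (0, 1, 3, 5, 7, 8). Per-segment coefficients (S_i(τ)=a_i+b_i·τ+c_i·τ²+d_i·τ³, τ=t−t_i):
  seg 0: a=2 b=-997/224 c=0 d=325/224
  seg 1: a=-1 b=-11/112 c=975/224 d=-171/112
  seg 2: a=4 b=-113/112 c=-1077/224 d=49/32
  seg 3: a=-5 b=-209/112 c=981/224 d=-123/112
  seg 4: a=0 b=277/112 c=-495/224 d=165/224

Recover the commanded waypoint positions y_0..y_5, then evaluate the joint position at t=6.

y_0=2 y_1=-1 y_2=4 y_3=-5 y_4=0 y_5=1
S(6) = -803/224

y_0 = S_0(0) = a_0 = 2
y_1 = S_1(0) = a_1 = -1
y_2 = S_2(0) = a_2 = 4
y_3 = S_3(0) = a_3 = -5
y_4 = S_4(0) = a_4 = 0
y_5 = S_4(1) = 1
t_q=6 is in segment 3 (τ=1); S_3(τ)=-803/224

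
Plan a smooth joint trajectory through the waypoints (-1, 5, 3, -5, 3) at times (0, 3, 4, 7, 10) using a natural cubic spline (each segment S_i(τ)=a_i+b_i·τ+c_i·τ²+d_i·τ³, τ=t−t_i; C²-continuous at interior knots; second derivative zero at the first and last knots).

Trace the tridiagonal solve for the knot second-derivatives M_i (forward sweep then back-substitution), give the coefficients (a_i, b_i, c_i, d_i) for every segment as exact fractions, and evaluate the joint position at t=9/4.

  seg 0: a=-1 b=65/19 c=0 d=-3/19
  seg 1: a=5 b=-16/19 c=-27/19 d=5/19
  seg 2: a=3 b=-55/19 c=-12/19 d=121/513
  seg 3: a=-5 b=-6/19 c=85/57 d=-85/513
S(9/4) = 5957/1216

Δ: Δ0=2, Δ1=-2, Δ2=-8/3, Δ3=8/3
row 1: diag=8, rhs=-24; c'=1/8, d'=-3
row 2: denom=8−1·1/8=63/8; d'=(-4−1·-3)/(63/8)=-8/63
row 3: denom=12−3·8/21=76/7; d'=(32−3·-8/63)/(76/7)=170/57
back: M3=170/57
back: M2=-8/63−8/21·170/57=-24/19
back: M1=-3−1/8·-24/19=-54/19
M: M0=0, M1=-54/19, M2=-24/19, M3=170/57, M4=0
seg 0: a=-1, c=M0/2=0, d=(M1−M0)/(6·3)=-3/19, b=Δ0−h0·(2M0+M1)/6=65/19
seg 1: a=5, c=M1/2=-27/19, d=(M2−M1)/(6·1)=5/19, b=Δ1−h1·(2M1+M2)/6=-16/19
seg 2: a=3, c=M2/2=-12/19, d=(M3−M2)/(6·3)=121/513, b=Δ2−h2·(2M2+M3)/6=-55/19
seg 3: a=-5, c=M3/2=85/57, d=(M4−M3)/(6·3)=-85/513, b=Δ3−h3·(2M3+M4)/6=-6/19
t_q=9/4 → seg 0, τ=9/4; S=-1+65/19·τ+0·τ²+-3/19·τ³=5957/1216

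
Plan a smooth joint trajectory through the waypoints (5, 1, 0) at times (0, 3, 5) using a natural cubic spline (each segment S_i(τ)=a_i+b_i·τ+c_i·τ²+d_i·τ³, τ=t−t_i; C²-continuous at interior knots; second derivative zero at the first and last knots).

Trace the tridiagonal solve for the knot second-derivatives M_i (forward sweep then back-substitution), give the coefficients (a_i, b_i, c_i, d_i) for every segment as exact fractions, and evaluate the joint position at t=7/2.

  seg 0: a=5 b=-19/12 c=0 d=1/36
  seg 1: a=1 b=-5/6 c=1/4 d=-1/24
S(7/2) = 41/64

Δ: Δ0=-4/3, Δ1=-1/2
row 1: diag=10, rhs=5; c'=1/5, d'=1/2
back: M1=1/2
M: M0=0, M1=1/2, M2=0
seg 0: a=5, c=M0/2=0, d=(M1−M0)/(6·3)=1/36, b=Δ0−h0·(2M0+M1)/6=-19/12
seg 1: a=1, c=M1/2=1/4, d=(M2−M1)/(6·2)=-1/24, b=Δ1−h1·(2M1+M2)/6=-5/6
t_q=7/2 → seg 1, τ=1/2; S=1+-5/6·τ+1/4·τ²+-1/24·τ³=41/64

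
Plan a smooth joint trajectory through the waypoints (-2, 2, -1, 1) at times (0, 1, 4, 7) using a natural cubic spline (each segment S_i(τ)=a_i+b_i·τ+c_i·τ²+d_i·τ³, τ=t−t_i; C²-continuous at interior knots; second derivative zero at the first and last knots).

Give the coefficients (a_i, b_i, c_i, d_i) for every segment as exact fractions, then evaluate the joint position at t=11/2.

Δ: Δ0=4, Δ1=-1, Δ2=2/3
row 1: diag=8, rhs=-30; c'=3/8, d'=-15/4
row 2: denom=12−3·3/8=87/8; d'=(10−3·-15/4)/(87/8)=170/87
back: M2=170/87
back: M1=-15/4−3/8·170/87=-130/29
M: M0=0, M1=-130/29, M2=170/87, M3=0
seg 0: a=-2, c=M0/2=0, d=(M1−M0)/(6·1)=-65/87, b=Δ0−h0·(2M0+M1)/6=413/87
seg 1: a=2, c=M1/2=-65/29, d=(M2−M1)/(6·3)=280/783, b=Δ1−h1·(2M1+M2)/6=218/87
seg 2: a=-1, c=M2/2=85/87, d=(M3−M2)/(6·3)=-85/783, b=Δ2−h2·(2M2+M3)/6=-112/87
t_q=11/2 → seg 2, τ=3/2; S=-1+-112/87·τ+85/87·τ²+-85/783·τ³=-255/232

  seg 0: a=-2 b=413/87 c=0 d=-65/87
  seg 1: a=2 b=218/87 c=-65/29 d=280/783
  seg 2: a=-1 b=-112/87 c=85/87 d=-85/783
S(11/2) = -255/232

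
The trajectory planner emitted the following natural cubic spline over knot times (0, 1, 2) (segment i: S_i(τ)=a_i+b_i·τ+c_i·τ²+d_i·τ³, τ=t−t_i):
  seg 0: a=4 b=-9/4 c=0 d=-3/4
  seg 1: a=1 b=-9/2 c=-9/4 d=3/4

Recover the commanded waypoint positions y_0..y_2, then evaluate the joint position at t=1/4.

y_0=4 y_1=1 y_2=-5
S(1/4) = 877/256

y_0 = S_0(0) = a_0 = 4
y_1 = S_1(0) = a_1 = 1
y_2 = S_1(1) = -5
t_q=1/4 is in segment 0 (τ=1/4); S_0(τ)=877/256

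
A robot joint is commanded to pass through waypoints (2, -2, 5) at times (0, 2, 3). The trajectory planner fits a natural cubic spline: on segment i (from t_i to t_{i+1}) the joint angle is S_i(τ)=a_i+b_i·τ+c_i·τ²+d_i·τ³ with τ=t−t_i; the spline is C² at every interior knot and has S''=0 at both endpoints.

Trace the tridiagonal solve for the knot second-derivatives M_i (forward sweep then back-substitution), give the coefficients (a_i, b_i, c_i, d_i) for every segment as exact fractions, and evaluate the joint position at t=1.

  seg 0: a=2 b=-5 c=0 d=3/4
  seg 1: a=-2 b=4 c=9/2 d=-3/2
S(1) = -9/4

Δ: Δ0=-2, Δ1=7
row 1: diag=6, rhs=54; c'=1/6, d'=9
back: M1=9
M: M0=0, M1=9, M2=0
seg 0: a=2, c=M0/2=0, d=(M1−M0)/(6·2)=3/4, b=Δ0−h0·(2M0+M1)/6=-5
seg 1: a=-2, c=M1/2=9/2, d=(M2−M1)/(6·1)=-3/2, b=Δ1−h1·(2M1+M2)/6=4
t_q=1 → seg 0, τ=1; S=2+-5·τ+0·τ²+3/4·τ³=-9/4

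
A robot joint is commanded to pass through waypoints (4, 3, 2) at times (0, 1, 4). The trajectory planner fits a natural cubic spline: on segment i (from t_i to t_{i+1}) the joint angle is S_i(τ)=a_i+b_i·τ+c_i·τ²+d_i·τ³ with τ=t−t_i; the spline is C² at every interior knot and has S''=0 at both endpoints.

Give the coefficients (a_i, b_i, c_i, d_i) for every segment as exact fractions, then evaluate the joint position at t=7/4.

  seg 0: a=4 b=-13/12 c=0 d=1/12
  seg 1: a=3 b=-5/6 c=1/4 d=-1/36
S(7/4) = 641/256

Δ: Δ0=-1, Δ1=-1/3
row 1: diag=8, rhs=4; c'=3/8, d'=1/2
back: M1=1/2
M: M0=0, M1=1/2, M2=0
seg 0: a=4, c=M0/2=0, d=(M1−M0)/(6·1)=1/12, b=Δ0−h0·(2M0+M1)/6=-13/12
seg 1: a=3, c=M1/2=1/4, d=(M2−M1)/(6·3)=-1/36, b=Δ1−h1·(2M1+M2)/6=-5/6
t_q=7/4 → seg 1, τ=3/4; S=3+-5/6·τ+1/4·τ²+-1/36·τ³=641/256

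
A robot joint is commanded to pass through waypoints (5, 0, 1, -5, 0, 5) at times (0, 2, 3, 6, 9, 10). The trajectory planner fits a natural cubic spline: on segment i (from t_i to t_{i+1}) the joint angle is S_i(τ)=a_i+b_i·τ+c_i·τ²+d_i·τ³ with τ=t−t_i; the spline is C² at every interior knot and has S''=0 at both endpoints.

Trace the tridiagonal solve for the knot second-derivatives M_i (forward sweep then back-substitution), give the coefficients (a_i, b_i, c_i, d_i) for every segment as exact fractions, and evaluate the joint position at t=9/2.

Δ: Δ0=-5/2, Δ1=1, Δ2=-2, Δ3=5/3, Δ4=5
row 1: diag=6, rhs=21; c'=1/6, d'=7/2
row 2: denom=8−1·1/6=47/6; d'=(-18−1·7/2)/(47/6)=-129/47
row 3: denom=12−3·18/47=510/47; d'=(22−3·-129/47)/(510/47)=1421/510
row 4: denom=8−3·47/170=1219/170; d'=(20−3·1421/510)/(1219/170)=1979/1219
back: M4=1979/1219
back: M3=1421/510−47/170·1979/1219=8548/3657
back: M2=-129/47−18/47·8548/3657=-4437/1219
back: M1=7/2−1/6·-4437/1219=5006/1219
M: M0=0, M1=5006/1219, M2=-4437/1219, M3=8548/3657, M4=1979/1219, M5=0
seg 0: a=5, c=M0/2=0, d=(M1−M0)/(6·2)=2503/7314, b=Δ0−h0·(2M0+M1)/6=-28297/7314
seg 1: a=0, c=M1/2=2503/1219, d=(M2−M1)/(6·1)=-9443/7314, b=Δ1−h1·(2M1+M2)/6=1739/7314
seg 2: a=1, c=M2/2=-4437/2438, d=(M3−M2)/(6·3)=21859/65826, b=Δ2−h2·(2M2+M3)/6=1723/3657
seg 3: a=-5, c=M3/2=4274/3657, d=(M4−M3)/(6·3)=-2611/65826, b=Δ3−h3·(2M3+M4)/6=-10843/7314
seg 4: a=0, c=M4/2=1979/2438, d=(M5−M4)/(6·1)=-1979/7314, b=Δ4−h4·(2M4+M5)/6=16306/3657
t_q=9/2 → seg 2, τ=3/2; S=1+1723/3657·τ+-4437/2438·τ²+21859/65826·τ³=-24719/19504

  seg 0: a=5 b=-28297/7314 c=0 d=2503/7314
  seg 1: a=0 b=1739/7314 c=2503/1219 d=-9443/7314
  seg 2: a=1 b=1723/3657 c=-4437/2438 d=21859/65826
  seg 3: a=-5 b=-10843/7314 c=4274/3657 d=-2611/65826
  seg 4: a=0 b=16306/3657 c=1979/2438 d=-1979/7314
S(9/2) = -24719/19504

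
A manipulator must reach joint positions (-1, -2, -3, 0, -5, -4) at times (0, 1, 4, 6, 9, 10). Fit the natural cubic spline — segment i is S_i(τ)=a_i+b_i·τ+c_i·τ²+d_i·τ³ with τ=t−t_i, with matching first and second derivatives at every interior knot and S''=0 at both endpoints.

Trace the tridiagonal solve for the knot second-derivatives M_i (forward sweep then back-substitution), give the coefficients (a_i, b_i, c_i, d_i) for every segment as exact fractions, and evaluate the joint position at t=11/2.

  seg 0: a=-1 b=-9293/9570 c=0 d=-277/9570
  seg 1: a=-2 b=-5062/4785 c=-277/3190 d=857/7830
  seg 2: a=-3 b=13171/9570 c=4298/4785 d=-23/55
  seg 3: a=0 b=-469/9570 c=-7708/4785 d=2797/7830
  seg 4: a=-5 b=-332/4785 c=5117/3190 d=-5117/9570
S(11/2) = -4159/12760

Δ: Δ0=-1, Δ1=-1/3, Δ2=3/2, Δ3=-5/3, Δ4=1
row 1: diag=8, rhs=4; c'=3/8, d'=1/2
row 2: denom=10−3·3/8=71/8; d'=(11−3·1/2)/(71/8)=76/71
row 3: denom=10−2·16/71=678/71; d'=(-19−2·76/71)/(678/71)=-1501/678
row 4: denom=8−3·71/226=1595/226; d'=(16−3·-1501/678)/(1595/226)=5117/1595
back: M4=5117/1595
back: M3=-1501/678−71/226·5117/1595=-15416/4785
back: M2=76/71−16/71·-15416/4785=8596/4785
back: M1=1/2−3/8·8596/4785=-277/1595
M: M0=0, M1=-277/1595, M2=8596/4785, M3=-15416/4785, M4=5117/1595, M5=0
seg 0: a=-1, c=M0/2=0, d=(M1−M0)/(6·1)=-277/9570, b=Δ0−h0·(2M0+M1)/6=-9293/9570
seg 1: a=-2, c=M1/2=-277/3190, d=(M2−M1)/(6·3)=857/7830, b=Δ1−h1·(2M1+M2)/6=-5062/4785
seg 2: a=-3, c=M2/2=4298/4785, d=(M3−M2)/(6·2)=-23/55, b=Δ2−h2·(2M2+M3)/6=13171/9570
seg 3: a=0, c=M3/2=-7708/4785, d=(M4−M3)/(6·3)=2797/7830, b=Δ3−h3·(2M3+M4)/6=-469/9570
seg 4: a=-5, c=M4/2=5117/3190, d=(M5−M4)/(6·1)=-5117/9570, b=Δ4−h4·(2M4+M5)/6=-332/4785
t_q=11/2 → seg 2, τ=3/2; S=-3+13171/9570·τ+4298/4785·τ²+-23/55·τ³=-4159/12760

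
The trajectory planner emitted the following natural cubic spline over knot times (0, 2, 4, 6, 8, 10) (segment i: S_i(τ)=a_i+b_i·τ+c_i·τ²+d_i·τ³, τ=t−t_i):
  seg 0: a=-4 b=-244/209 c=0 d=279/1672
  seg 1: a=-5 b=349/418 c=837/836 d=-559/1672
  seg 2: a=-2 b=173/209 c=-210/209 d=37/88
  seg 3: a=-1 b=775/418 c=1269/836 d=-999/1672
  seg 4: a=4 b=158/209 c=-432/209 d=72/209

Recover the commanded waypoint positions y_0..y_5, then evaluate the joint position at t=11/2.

y_0=-4 y_1=-5 y_2=-2 y_3=-1 y_4=4 y_5=0
S(11/2) = -21403/13376

y_0 = S_0(0) = a_0 = -4
y_1 = S_1(0) = a_1 = -5
y_2 = S_2(0) = a_2 = -2
y_3 = S_3(0) = a_3 = -1
y_4 = S_4(0) = a_4 = 4
y_5 = S_4(2) = 0
t_q=11/2 is in segment 2 (τ=3/2); S_2(τ)=-21403/13376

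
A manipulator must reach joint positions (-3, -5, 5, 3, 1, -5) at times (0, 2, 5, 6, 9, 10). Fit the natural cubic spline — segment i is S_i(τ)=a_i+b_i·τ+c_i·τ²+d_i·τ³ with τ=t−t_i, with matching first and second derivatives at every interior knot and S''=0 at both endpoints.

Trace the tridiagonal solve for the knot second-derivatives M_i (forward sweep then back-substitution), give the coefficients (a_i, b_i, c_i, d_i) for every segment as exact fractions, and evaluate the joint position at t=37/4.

  seg 0: a=-3 b=-3163/1275 c=0 d=472/1275
  seg 1: a=-5 b=2501/1275 c=944/425 d=-2249/3825
  seg 2: a=5 b=-44/75 c=-261/85 d=2113/1275
  seg 3: a=3 b=-2239/1275 c=808/425 d=-1961/3825
  seg 4: a=1 b=-5344/1275 c=-1153/425 d=1153/1275
S(37/4) = -5529/27200

Δ: Δ0=-1, Δ1=10/3, Δ2=-2, Δ3=-2/3, Δ4=-6
row 1: diag=10, rhs=26; c'=3/10, d'=13/5
row 2: denom=8−3·3/10=71/10; d'=(-32−3·13/5)/(71/10)=-398/71
row 3: denom=8−1·10/71=558/71; d'=(8−1·-398/71)/(558/71)=161/93
row 4: denom=8−3·71/186=425/62; d'=(-32−3·161/93)/(425/62)=-2306/425
back: M4=-2306/425
back: M3=161/93−71/186·-2306/425=1616/425
back: M2=-398/71−10/71·1616/425=-522/85
back: M1=13/5−3/10·-522/85=1888/425
M: M0=0, M1=1888/425, M2=-522/85, M3=1616/425, M4=-2306/425, M5=0
seg 0: a=-3, c=M0/2=0, d=(M1−M0)/(6·2)=472/1275, b=Δ0−h0·(2M0+M1)/6=-3163/1275
seg 1: a=-5, c=M1/2=944/425, d=(M2−M1)/(6·3)=-2249/3825, b=Δ1−h1·(2M1+M2)/6=2501/1275
seg 2: a=5, c=M2/2=-261/85, d=(M3−M2)/(6·1)=2113/1275, b=Δ2−h2·(2M2+M3)/6=-44/75
seg 3: a=3, c=M3/2=808/425, d=(M4−M3)/(6·3)=-1961/3825, b=Δ3−h3·(2M3+M4)/6=-2239/1275
seg 4: a=1, c=M4/2=-1153/425, d=(M5−M4)/(6·1)=1153/1275, b=Δ4−h4·(2M4+M5)/6=-5344/1275
t_q=37/4 → seg 4, τ=1/4; S=1+-5344/1275·τ+-1153/425·τ²+1153/1275·τ³=-5529/27200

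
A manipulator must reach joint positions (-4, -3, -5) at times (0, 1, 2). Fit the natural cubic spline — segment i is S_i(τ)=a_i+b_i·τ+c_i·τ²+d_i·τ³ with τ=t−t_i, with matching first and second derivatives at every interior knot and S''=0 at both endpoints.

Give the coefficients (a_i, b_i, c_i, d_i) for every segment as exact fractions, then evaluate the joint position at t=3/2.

  seg 0: a=-4 b=7/4 c=0 d=-3/4
  seg 1: a=-3 b=-1/2 c=-9/4 d=3/4
S(3/2) = -119/32

Δ: Δ0=1, Δ1=-2
row 1: diag=4, rhs=-18; c'=1/4, d'=-9/2
back: M1=-9/2
M: M0=0, M1=-9/2, M2=0
seg 0: a=-4, c=M0/2=0, d=(M1−M0)/(6·1)=-3/4, b=Δ0−h0·(2M0+M1)/6=7/4
seg 1: a=-3, c=M1/2=-9/4, d=(M2−M1)/(6·1)=3/4, b=Δ1−h1·(2M1+M2)/6=-1/2
t_q=3/2 → seg 1, τ=1/2; S=-3+-1/2·τ+-9/4·τ²+3/4·τ³=-119/32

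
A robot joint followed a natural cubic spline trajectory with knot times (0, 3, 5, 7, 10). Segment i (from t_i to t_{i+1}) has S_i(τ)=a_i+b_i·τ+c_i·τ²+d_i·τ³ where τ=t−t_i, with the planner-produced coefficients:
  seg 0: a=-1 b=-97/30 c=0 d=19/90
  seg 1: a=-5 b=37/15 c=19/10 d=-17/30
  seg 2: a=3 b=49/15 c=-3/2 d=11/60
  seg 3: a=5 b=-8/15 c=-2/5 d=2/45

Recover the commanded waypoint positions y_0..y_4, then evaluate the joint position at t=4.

y_0=-1 y_1=-5 y_2=3 y_3=5 y_4=1
S(4) = -6/5

y_0 = S_0(0) = a_0 = -1
y_1 = S_1(0) = a_1 = -5
y_2 = S_2(0) = a_2 = 3
y_3 = S_3(0) = a_3 = 5
y_4 = S_3(3) = 1
t_q=4 is in segment 1 (τ=1); S_1(τ)=-6/5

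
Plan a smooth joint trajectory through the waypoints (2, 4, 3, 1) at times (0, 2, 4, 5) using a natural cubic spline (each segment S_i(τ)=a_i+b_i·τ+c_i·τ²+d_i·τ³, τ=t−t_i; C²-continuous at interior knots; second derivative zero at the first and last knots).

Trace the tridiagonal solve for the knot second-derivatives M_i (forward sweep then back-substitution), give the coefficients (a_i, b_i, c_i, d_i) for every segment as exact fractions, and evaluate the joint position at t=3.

  seg 0: a=2 b=14/11 c=0 d=-3/44
  seg 1: a=4 b=5/11 c=-9/22 d=-3/88
  seg 2: a=3 b=-35/22 c=-27/44 d=9/44
S(3) = 353/88

Δ: Δ0=1, Δ1=-1/2, Δ2=-2
row 1: diag=8, rhs=-9; c'=1/4, d'=-9/8
row 2: denom=6−2·1/4=11/2; d'=(-9−2·-9/8)/(11/2)=-27/22
back: M2=-27/22
back: M1=-9/8−1/4·-27/22=-9/11
M: M0=0, M1=-9/11, M2=-27/22, M3=0
seg 0: a=2, c=M0/2=0, d=(M1−M0)/(6·2)=-3/44, b=Δ0−h0·(2M0+M1)/6=14/11
seg 1: a=4, c=M1/2=-9/22, d=(M2−M1)/(6·2)=-3/88, b=Δ1−h1·(2M1+M2)/6=5/11
seg 2: a=3, c=M2/2=-27/44, d=(M3−M2)/(6·1)=9/44, b=Δ2−h2·(2M2+M3)/6=-35/22
t_q=3 → seg 1, τ=1; S=4+5/11·τ+-9/22·τ²+-3/88·τ³=353/88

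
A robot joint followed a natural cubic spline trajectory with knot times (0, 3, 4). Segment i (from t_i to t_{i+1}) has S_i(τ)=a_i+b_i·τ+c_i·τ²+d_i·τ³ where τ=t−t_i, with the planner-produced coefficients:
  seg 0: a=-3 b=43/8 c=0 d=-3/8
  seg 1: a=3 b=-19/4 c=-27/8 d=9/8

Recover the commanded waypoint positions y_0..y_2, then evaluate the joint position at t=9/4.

y_0=-3 y_1=3 y_2=-4
S(9/4) = 2469/512

y_0 = S_0(0) = a_0 = -3
y_1 = S_1(0) = a_1 = 3
y_2 = S_1(1) = -4
t_q=9/4 is in segment 0 (τ=9/4); S_0(τ)=2469/512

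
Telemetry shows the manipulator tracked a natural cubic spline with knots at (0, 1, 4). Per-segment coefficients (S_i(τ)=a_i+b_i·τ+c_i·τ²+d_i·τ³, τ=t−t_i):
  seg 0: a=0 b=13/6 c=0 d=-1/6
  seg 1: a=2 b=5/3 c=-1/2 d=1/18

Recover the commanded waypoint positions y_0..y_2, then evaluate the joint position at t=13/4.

y_0 = S_0(0) = a_0 = 0
y_1 = S_1(0) = a_1 = 2
y_2 = S_1(3) = 4
t_q=13/4 is in segment 1 (τ=9/4); S_1(τ)=493/128

y_0=0 y_1=2 y_2=4
S(13/4) = 493/128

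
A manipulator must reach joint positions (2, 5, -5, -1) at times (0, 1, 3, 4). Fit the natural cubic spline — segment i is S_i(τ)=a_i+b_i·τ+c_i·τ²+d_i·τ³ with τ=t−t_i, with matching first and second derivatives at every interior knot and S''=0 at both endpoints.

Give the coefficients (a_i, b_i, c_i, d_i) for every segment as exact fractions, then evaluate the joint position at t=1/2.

  seg 0: a=2 b=81/16 c=0 d=-33/16
  seg 1: a=5 b=-9/8 c=-99/16 d=17/8
  seg 2: a=-5 b=-3/8 c=105/16 d=-35/16
S(1/2) = 547/128

Δ: Δ0=3, Δ1=-5, Δ2=4
row 1: diag=6, rhs=-48; c'=1/3, d'=-8
row 2: denom=6−2·1/3=16/3; d'=(54−2·-8)/(16/3)=105/8
back: M2=105/8
back: M1=-8−1/3·105/8=-99/8
M: M0=0, M1=-99/8, M2=105/8, M3=0
seg 0: a=2, c=M0/2=0, d=(M1−M0)/(6·1)=-33/16, b=Δ0−h0·(2M0+M1)/6=81/16
seg 1: a=5, c=M1/2=-99/16, d=(M2−M1)/(6·2)=17/8, b=Δ1−h1·(2M1+M2)/6=-9/8
seg 2: a=-5, c=M2/2=105/16, d=(M3−M2)/(6·1)=-35/16, b=Δ2−h2·(2M2+M3)/6=-3/8
t_q=1/2 → seg 0, τ=1/2; S=2+81/16·τ+0·τ²+-33/16·τ³=547/128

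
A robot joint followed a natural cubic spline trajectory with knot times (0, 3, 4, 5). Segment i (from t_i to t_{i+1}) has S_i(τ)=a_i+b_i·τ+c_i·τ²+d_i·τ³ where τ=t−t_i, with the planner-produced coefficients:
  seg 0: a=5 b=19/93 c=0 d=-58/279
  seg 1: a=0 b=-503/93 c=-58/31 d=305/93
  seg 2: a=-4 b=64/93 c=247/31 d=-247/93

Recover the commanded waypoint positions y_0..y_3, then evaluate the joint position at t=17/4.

y_0=5 y_1=0 y_2=-4 y_3=2
S(17/4) = -6689/1984

y_0 = S_0(0) = a_0 = 5
y_1 = S_1(0) = a_1 = 0
y_2 = S_2(0) = a_2 = -4
y_3 = S_2(1) = 2
t_q=17/4 is in segment 2 (τ=1/4); S_2(τ)=-6689/1984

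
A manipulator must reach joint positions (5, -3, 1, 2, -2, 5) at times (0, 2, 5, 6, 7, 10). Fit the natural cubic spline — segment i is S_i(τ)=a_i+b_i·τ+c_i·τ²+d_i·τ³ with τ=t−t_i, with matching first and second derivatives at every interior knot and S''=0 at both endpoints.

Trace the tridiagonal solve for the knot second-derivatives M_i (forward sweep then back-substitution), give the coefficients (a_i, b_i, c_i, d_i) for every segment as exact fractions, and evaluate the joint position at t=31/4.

Δ: Δ0=-4, Δ1=4/3, Δ2=1, Δ3=-4, Δ4=7/3
row 1: diag=10, rhs=32; c'=3/10, d'=16/5
row 2: denom=8−3·3/10=71/10; d'=(-2−3·16/5)/(71/10)=-116/71
row 3: denom=4−1·10/71=274/71; d'=(-30−1·-116/71)/(274/71)=-1007/137
row 4: denom=8−1·71/274=2121/274; d'=(38−1·-1007/137)/(2121/274)=4142/707
back: M4=4142/707
back: M3=-1007/137−71/274·4142/707=-6270/707
back: M2=-116/71−10/71·-6270/707=-272/707
back: M1=16/5−3/10·-272/707=2344/707
M: M0=0, M1=2344/707, M2=-272/707, M3=-6270/707, M4=4142/707, M5=0
seg 0: a=5, c=M0/2=0, d=(M1−M0)/(6·2)=586/2121, b=Δ0−h0·(2M0+M1)/6=-10828/2121
seg 1: a=-3, c=M1/2=1172/707, d=(M2−M1)/(6·3)=-436/2121, b=Δ1−h1·(2M1+M2)/6=-3796/2121
seg 2: a=1, c=M2/2=-136/707, d=(M3−M2)/(6·1)=-2999/2121, b=Δ2−h2·(2M2+M3)/6=5528/2121
seg 3: a=2, c=M3/2=-3135/707, d=(M4−M3)/(6·1)=5206/2121, b=Δ3−h3·(2M3+M4)/6=-4285/2121
seg 4: a=-2, c=M4/2=2071/707, d=(M5−M4)/(6·3)=-2071/6363, b=Δ4−h4·(2M4+M5)/6=-7477/2121
t_q=31/4 → seg 4, τ=3/4; S=-2+-7477/2121·τ+2071/707·τ²+-2071/6363·τ³=-20255/6464

  seg 0: a=5 b=-10828/2121 c=0 d=586/2121
  seg 1: a=-3 b=-3796/2121 c=1172/707 d=-436/2121
  seg 2: a=1 b=5528/2121 c=-136/707 d=-2999/2121
  seg 3: a=2 b=-4285/2121 c=-3135/707 d=5206/2121
  seg 4: a=-2 b=-7477/2121 c=2071/707 d=-2071/6363
S(31/4) = -20255/6464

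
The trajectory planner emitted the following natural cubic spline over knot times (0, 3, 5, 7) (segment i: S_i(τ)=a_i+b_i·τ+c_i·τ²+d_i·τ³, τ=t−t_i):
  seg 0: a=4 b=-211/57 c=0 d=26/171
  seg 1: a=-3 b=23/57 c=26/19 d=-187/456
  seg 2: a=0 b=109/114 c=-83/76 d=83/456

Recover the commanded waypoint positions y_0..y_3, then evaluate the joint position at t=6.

y_0 = S_0(0) = a_0 = 4
y_1 = S_1(0) = a_1 = -3
y_2 = S_2(0) = a_2 = 0
y_3 = S_2(2) = -1
t_q=6 is in segment 2 (τ=1); S_2(τ)=7/152

y_0=4 y_1=-3 y_2=0 y_3=-1
S(6) = 7/152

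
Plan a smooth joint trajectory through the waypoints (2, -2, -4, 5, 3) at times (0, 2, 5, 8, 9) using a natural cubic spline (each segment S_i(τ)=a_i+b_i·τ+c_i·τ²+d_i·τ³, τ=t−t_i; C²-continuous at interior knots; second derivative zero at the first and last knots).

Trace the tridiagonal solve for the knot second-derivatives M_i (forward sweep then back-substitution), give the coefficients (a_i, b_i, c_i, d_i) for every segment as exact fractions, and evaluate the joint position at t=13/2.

  seg 0: a=2 b=-781/399 c=0 d=-17/1596
  seg 1: a=-2 b=-832/399 c=-17/266 d=1285/7182
  seg 2: a=-4 b=1885/798 c=617/399 d=-3193/7182
  seg 3: a=5 b=-145/399 c=-653/266 d=653/798
S(13/2) = 3239/2128

Δ: Δ0=-2, Δ1=-2/3, Δ2=3, Δ3=-2
row 1: diag=10, rhs=8; c'=3/10, d'=4/5
row 2: denom=12−3·3/10=111/10; d'=(22−3·4/5)/(111/10)=196/111
row 3: denom=8−3·10/37=266/37; d'=(-30−3·196/111)/(266/37)=-653/133
back: M3=-653/133
back: M2=196/111−10/37·-653/133=1234/399
back: M1=4/5−3/10·1234/399=-17/133
M: M0=0, M1=-17/133, M2=1234/399, M3=-653/133, M4=0
seg 0: a=2, c=M0/2=0, d=(M1−M0)/(6·2)=-17/1596, b=Δ0−h0·(2M0+M1)/6=-781/399
seg 1: a=-2, c=M1/2=-17/266, d=(M2−M1)/(6·3)=1285/7182, b=Δ1−h1·(2M1+M2)/6=-832/399
seg 2: a=-4, c=M2/2=617/399, d=(M3−M2)/(6·3)=-3193/7182, b=Δ2−h2·(2M2+M3)/6=1885/798
seg 3: a=5, c=M3/2=-653/266, d=(M4−M3)/(6·1)=653/798, b=Δ3−h3·(2M3+M4)/6=-145/399
t_q=13/2 → seg 2, τ=3/2; S=-4+1885/798·τ+617/399·τ²+-3193/7182·τ³=3239/2128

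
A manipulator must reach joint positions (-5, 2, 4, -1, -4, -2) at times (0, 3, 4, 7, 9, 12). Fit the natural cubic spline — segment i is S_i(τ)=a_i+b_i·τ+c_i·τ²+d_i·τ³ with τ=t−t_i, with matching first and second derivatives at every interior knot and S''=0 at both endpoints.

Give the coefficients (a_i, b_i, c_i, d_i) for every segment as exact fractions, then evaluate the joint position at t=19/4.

  seg 0: a=-5 b=671/296 c=0 d=59/7992
  seg 1: a=2 b=365/148 c=59/888 d=-473/888
  seg 2: a=4 b=889/888 c=-170/111 d=1711/7992
  seg 3: a=-1 b=-1069/444 c=117/296 d=13/444
  seg 4: a=-4 b=-211/444 c=169/296 d=-169/2664
S(19/4) = 75391/18944

Δ: Δ0=7/3, Δ1=2, Δ2=-5/3, Δ3=-3/2, Δ4=2/3
row 1: diag=8, rhs=-2; c'=1/8, d'=-1/4
row 2: denom=8−1·1/8=63/8; d'=(-22−1·-1/4)/(63/8)=-58/21
row 3: denom=10−3·8/21=62/7; d'=(1−3·-58/21)/(62/7)=65/62
row 4: denom=10−2·7/31=296/31; d'=(13−2·65/62)/(296/31)=169/148
back: M4=169/148
back: M3=65/62−7/31·169/148=117/148
back: M2=-58/21−8/21·117/148=-340/111
back: M1=-1/4−1/8·-340/111=59/444
M: M0=0, M1=59/444, M2=-340/111, M3=117/148, M4=169/148, M5=0
seg 0: a=-5, c=M0/2=0, d=(M1−M0)/(6·3)=59/7992, b=Δ0−h0·(2M0+M1)/6=671/296
seg 1: a=2, c=M1/2=59/888, d=(M2−M1)/(6·1)=-473/888, b=Δ1−h1·(2M1+M2)/6=365/148
seg 2: a=4, c=M2/2=-170/111, d=(M3−M2)/(6·3)=1711/7992, b=Δ2−h2·(2M2+M3)/6=889/888
seg 3: a=-1, c=M3/2=117/296, d=(M4−M3)/(6·2)=13/444, b=Δ3−h3·(2M3+M4)/6=-1069/444
seg 4: a=-4, c=M4/2=169/296, d=(M5−M4)/(6·3)=-169/2664, b=Δ4−h4·(2M4+M5)/6=-211/444
t_q=19/4 → seg 2, τ=3/4; S=4+889/888·τ+-170/111·τ²+1711/7992·τ³=75391/18944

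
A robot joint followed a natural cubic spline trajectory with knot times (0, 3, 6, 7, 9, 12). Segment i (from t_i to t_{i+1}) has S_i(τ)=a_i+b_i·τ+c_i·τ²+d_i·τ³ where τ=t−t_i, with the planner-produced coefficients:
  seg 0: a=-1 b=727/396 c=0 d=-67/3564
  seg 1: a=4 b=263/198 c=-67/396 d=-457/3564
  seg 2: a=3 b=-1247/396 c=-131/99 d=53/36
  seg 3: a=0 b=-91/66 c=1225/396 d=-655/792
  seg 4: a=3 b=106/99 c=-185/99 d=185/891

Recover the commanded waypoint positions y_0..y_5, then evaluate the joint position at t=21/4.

y_0 = S_0(0) = a_0 = -1
y_1 = S_1(0) = a_1 = 4
y_2 = S_2(0) = a_2 = 3
y_3 = S_3(0) = a_3 = 0
y_4 = S_4(0) = a_4 = 3
y_5 = S_4(3) = -5
t_q=21/4 is in segment 1 (τ=9/4); S_1(τ)=13155/2816

y_0=-1 y_1=4 y_2=3 y_3=0 y_4=3 y_5=-5
S(21/4) = 13155/2816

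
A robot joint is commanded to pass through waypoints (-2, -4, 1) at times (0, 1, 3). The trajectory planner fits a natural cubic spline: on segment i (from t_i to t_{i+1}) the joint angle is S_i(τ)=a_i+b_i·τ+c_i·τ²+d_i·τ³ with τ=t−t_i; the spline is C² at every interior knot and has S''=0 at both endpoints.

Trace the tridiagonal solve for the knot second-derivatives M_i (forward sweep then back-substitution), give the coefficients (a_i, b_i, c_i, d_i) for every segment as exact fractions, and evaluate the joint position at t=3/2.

Δ: Δ0=-2, Δ1=5/2
row 1: diag=6, rhs=27; c'=1/3, d'=9/2
back: M1=9/2
M: M0=0, M1=9/2, M2=0
seg 0: a=-2, c=M0/2=0, d=(M1−M0)/(6·1)=3/4, b=Δ0−h0·(2M0+M1)/6=-11/4
seg 1: a=-4, c=M1/2=9/4, d=(M2−M1)/(6·2)=-3/8, b=Δ1−h1·(2M1+M2)/6=-1/2
t_q=3/2 → seg 1, τ=1/2; S=-4+-1/2·τ+9/4·τ²+-3/8·τ³=-239/64

  seg 0: a=-2 b=-11/4 c=0 d=3/4
  seg 1: a=-4 b=-1/2 c=9/4 d=-3/8
S(3/2) = -239/64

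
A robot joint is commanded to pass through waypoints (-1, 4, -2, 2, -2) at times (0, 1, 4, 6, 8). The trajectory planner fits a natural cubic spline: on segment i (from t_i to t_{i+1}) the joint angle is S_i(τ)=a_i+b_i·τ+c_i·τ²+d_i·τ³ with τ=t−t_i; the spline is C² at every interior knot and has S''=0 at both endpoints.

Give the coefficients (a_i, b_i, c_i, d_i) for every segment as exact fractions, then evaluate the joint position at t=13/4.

  seg 0: a=-1 b=833/134 c=0 d=-163/134
  seg 1: a=4 b=172/67 c=-489/134 d=95/134
  seg 2: a=-2 b=-25/134 c=183/67 d=-439/536
  seg 3: a=2 b=61/67 c=-585/268 d=195/536
S(13/4) = -5341/8576

Δ: Δ0=5, Δ1=-2, Δ2=2, Δ3=-2
row 1: diag=8, rhs=-42; c'=3/8, d'=-21/4
row 2: denom=10−3·3/8=71/8; d'=(24−3·-21/4)/(71/8)=318/71
row 3: denom=8−2·16/71=536/71; d'=(-24−2·318/71)/(536/71)=-585/134
back: M3=-585/134
back: M2=318/71−16/71·-585/134=366/67
back: M1=-21/4−3/8·366/67=-489/67
M: M0=0, M1=-489/67, M2=366/67, M3=-585/134, M4=0
seg 0: a=-1, c=M0/2=0, d=(M1−M0)/(6·1)=-163/134, b=Δ0−h0·(2M0+M1)/6=833/134
seg 1: a=4, c=M1/2=-489/134, d=(M2−M1)/(6·3)=95/134, b=Δ1−h1·(2M1+M2)/6=172/67
seg 2: a=-2, c=M2/2=183/67, d=(M3−M2)/(6·2)=-439/536, b=Δ2−h2·(2M2+M3)/6=-25/134
seg 3: a=2, c=M3/2=-585/268, d=(M4−M3)/(6·2)=195/536, b=Δ3−h3·(2M3+M4)/6=61/67
t_q=13/4 → seg 1, τ=9/4; S=4+172/67·τ+-489/134·τ²+95/134·τ³=-5341/8576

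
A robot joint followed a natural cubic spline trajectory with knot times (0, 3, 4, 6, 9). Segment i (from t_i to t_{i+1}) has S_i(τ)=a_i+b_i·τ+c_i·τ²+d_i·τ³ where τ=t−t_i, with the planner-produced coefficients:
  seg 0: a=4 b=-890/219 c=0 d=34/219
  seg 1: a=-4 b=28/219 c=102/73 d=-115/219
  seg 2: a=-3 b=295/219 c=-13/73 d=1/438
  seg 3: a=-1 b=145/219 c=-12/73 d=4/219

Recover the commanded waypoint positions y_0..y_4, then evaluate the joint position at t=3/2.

y_0=4 y_1=-4 y_2=-3 y_3=-1 y_4=0
S(3/2) = -459/292

y_0 = S_0(0) = a_0 = 4
y_1 = S_1(0) = a_1 = -4
y_2 = S_2(0) = a_2 = -3
y_3 = S_3(0) = a_3 = -1
y_4 = S_3(3) = 0
t_q=3/2 is in segment 0 (τ=3/2); S_0(τ)=-459/292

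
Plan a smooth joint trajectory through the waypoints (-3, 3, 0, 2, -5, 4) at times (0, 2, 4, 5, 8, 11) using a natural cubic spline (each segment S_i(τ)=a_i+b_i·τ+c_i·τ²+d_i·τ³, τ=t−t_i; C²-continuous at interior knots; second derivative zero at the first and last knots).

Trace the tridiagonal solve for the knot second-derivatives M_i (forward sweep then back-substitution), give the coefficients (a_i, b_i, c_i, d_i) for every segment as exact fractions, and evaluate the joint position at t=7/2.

  seg 0: a=-3 b=4319/933 c=0 d=-380/933
  seg 1: a=3 b=-241/933 c=-760/311 d=6803/7464
  seg 2: a=0 b=1687/1866 c=3763/1244 d=-7199/3732
  seg 3: a=2 b=4355/3732 c=-859/311 d=17861/33588
  seg 4: a=-5 b=-1955/1866 c=7553/3732 d=-7553/33588
S(7/2) = 3787/19904

Δ: Δ0=3, Δ1=-3/2, Δ2=2, Δ3=-7/3, Δ4=3
row 1: diag=8, rhs=-27; c'=1/4, d'=-27/8
row 2: denom=6−2·1/4=11/2; d'=(21−2·-27/8)/(11/2)=111/22
row 3: denom=8−1·2/11=86/11; d'=(-26−1·111/22)/(86/11)=-683/172
row 4: denom=12−3·33/86=933/86; d'=(32−3·-683/172)/(933/86)=7553/1866
back: M4=7553/1866
back: M3=-683/172−33/86·7553/1866=-1718/311
back: M2=111/22−2/11·-1718/311=3763/622
back: M1=-27/8−1/4·3763/622=-1520/311
M: M0=0, M1=-1520/311, M2=3763/622, M3=-1718/311, M4=7553/1866, M5=0
seg 0: a=-3, c=M0/2=0, d=(M1−M0)/(6·2)=-380/933, b=Δ0−h0·(2M0+M1)/6=4319/933
seg 1: a=3, c=M1/2=-760/311, d=(M2−M1)/(6·2)=6803/7464, b=Δ1−h1·(2M1+M2)/6=-241/933
seg 2: a=0, c=M2/2=3763/1244, d=(M3−M2)/(6·1)=-7199/3732, b=Δ2−h2·(2M2+M3)/6=1687/1866
seg 3: a=2, c=M3/2=-859/311, d=(M4−M3)/(6·3)=17861/33588, b=Δ3−h3·(2M3+M4)/6=4355/3732
seg 4: a=-5, c=M4/2=7553/3732, d=(M5−M4)/(6·3)=-7553/33588, b=Δ4−h4·(2M4+M5)/6=-1955/1866
t_q=7/2 → seg 1, τ=3/2; S=3+-241/933·τ+-760/311·τ²+6803/7464·τ³=3787/19904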